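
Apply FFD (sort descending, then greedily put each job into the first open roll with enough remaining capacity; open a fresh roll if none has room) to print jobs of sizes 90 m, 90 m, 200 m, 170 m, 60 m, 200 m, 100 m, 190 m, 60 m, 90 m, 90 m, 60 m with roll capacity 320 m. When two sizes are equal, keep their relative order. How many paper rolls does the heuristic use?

5

Sorted descending: 200, 200, 190, 170, 100, 90, 90, 90, 90, 60, 60, 60.
  200 → roll 1 (new)  [load 200/320]
  200 → roll 2 (new)  [load 200/320]
  190 → roll 3 (new)  [load 190/320]
  170 → roll 4 (new)  [load 170/320]
  100 → roll 1  [load 300/320]
  90 → roll 2  [load 290/320]
  90 → roll 3  [load 280/320]
  90 → roll 4  [load 260/320]
  90 → roll 5 (new)  [load 90/320]
  60 → roll 4  [load 320/320]
  60 → roll 5  [load 150/320]
  60 → roll 5  [load 210/320]
5 paper rolls opened.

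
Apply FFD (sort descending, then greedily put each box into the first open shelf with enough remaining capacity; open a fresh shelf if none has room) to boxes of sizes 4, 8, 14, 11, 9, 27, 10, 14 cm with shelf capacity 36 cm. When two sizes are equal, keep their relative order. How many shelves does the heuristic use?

3

Sorted descending: 27, 14, 14, 11, 10, 9, 8, 4.
  27 → shelf 1 (new)  [load 27/36]
  14 → shelf 2 (new)  [load 14/36]
  14 → shelf 2  [load 28/36]
  11 → shelf 3 (new)  [load 11/36]
  10 → shelf 3  [load 21/36]
  9 → shelf 1  [load 36/36]
  8 → shelf 2  [load 36/36]
  4 → shelf 3  [load 25/36]
3 shelves opened.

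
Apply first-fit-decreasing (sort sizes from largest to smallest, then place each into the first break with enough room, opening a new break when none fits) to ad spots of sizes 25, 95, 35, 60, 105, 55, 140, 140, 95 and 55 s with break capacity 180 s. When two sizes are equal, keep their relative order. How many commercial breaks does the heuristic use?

5

Sorted descending: 140, 140, 105, 95, 95, 60, 55, 55, 35, 25.
  140 → break 1 (new)  [load 140/180]
  140 → break 2 (new)  [load 140/180]
  105 → break 3 (new)  [load 105/180]
  95 → break 4 (new)  [load 95/180]
  95 → break 5 (new)  [load 95/180]
  60 → break 3  [load 165/180]
  55 → break 4  [load 150/180]
  55 → break 5  [load 150/180]
  35 → break 1  [load 175/180]
  25 → break 2  [load 165/180]
5 commercial breaks opened.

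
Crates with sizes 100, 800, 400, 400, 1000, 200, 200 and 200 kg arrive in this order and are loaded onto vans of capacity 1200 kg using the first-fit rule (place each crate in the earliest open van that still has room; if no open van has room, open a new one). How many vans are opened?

3

  100 → van 1 (new)  [load 100/1200]
  800 → van 1  [load 900/1200]
  400 → van 2 (new)  [load 400/1200]
  400 → van 2  [load 800/1200]
  1000 → van 3 (new)  [load 1000/1200]
  200 → van 1  [load 1100/1200]
  200 → van 2  [load 1000/1200]
  200 → van 2  [load 1200/1200]
3 vans opened.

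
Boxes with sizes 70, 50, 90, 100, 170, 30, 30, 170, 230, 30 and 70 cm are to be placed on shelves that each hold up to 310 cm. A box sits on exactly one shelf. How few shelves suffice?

4

Total = 230 + 170 + 170 + 100 + 90 + 70 + 70 + 50 + 30 + 30 + 30 = 1040 cm.
Lower bound: ⌈1040/310⌉ = 4 shelves.
A packing using 4 shelves:
  shelf 1: 230 + 70 = 300
  shelf 2: 170 + 100 + 30 = 300
  shelf 3: 170 + 90 + 50 = 310
  shelf 4: 70 + 30 + 30 = 130
This matches the lower bound, so 4 is optimal.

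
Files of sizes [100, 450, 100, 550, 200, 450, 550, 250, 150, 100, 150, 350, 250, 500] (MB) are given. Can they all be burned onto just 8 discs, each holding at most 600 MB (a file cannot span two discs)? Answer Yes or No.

A valid assignment using 8 discs:
  disc 1: 550 = 550
  disc 2: 550 = 550
  disc 3: 500 + 100 = 600
  disc 4: 450 + 150 = 600
  disc 5: 450 + 150 = 600
  disc 6: 350 + 250 = 600
  disc 7: 250 + 200 + 100 = 550
  disc 8: 100 = 100
Every load is within 600 MB, so 8 discs suffice.

Yes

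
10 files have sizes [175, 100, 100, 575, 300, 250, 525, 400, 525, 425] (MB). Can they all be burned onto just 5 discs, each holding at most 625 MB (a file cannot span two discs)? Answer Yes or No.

No

Total = 3375 MB; ⌈3375/625⌉ = 6.
At least 6 discs are required, but only 5 are allowed.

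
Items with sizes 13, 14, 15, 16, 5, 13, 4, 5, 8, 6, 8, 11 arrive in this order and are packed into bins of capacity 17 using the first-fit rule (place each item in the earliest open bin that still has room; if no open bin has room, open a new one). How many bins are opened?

8

  13 → bin 1 (new)  [load 13/17]
  14 → bin 2 (new)  [load 14/17]
  15 → bin 3 (new)  [load 15/17]
  16 → bin 4 (new)  [load 16/17]
  5 → bin 5 (new)  [load 5/17]
  13 → bin 6 (new)  [load 13/17]
  4 → bin 1  [load 17/17]
  5 → bin 5  [load 10/17]
  8 → bin 7 (new)  [load 8/17]
  6 → bin 5  [load 16/17]
  8 → bin 7  [load 16/17]
  11 → bin 8 (new)  [load 11/17]
8 bins opened.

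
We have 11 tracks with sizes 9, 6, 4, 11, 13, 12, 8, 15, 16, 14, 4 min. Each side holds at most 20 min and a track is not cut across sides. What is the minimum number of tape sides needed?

Total = 16 + 15 + 14 + 13 + 12 + 11 + 9 + 8 + 6 + 4 + 4 = 112 min.
Lower bound: ⌈112/20⌉ = 6 tape sides.
A packing using 6 tape sides:
  side 1: 16 + 4 = 20
  side 2: 15 + 4 = 19
  side 3: 14 + 6 = 20
  side 4: 13 = 13
  side 5: 12 + 8 = 20
  side 6: 11 + 9 = 20
This matches the lower bound, so 6 is optimal.

6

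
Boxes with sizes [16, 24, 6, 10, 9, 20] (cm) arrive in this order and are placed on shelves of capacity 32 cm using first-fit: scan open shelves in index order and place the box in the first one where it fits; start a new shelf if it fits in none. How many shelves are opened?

3

  16 → shelf 1 (new)  [load 16/32]
  24 → shelf 2 (new)  [load 24/32]
  6 → shelf 1  [load 22/32]
  10 → shelf 1  [load 32/32]
  9 → shelf 3 (new)  [load 9/32]
  20 → shelf 3  [load 29/32]
3 shelves opened.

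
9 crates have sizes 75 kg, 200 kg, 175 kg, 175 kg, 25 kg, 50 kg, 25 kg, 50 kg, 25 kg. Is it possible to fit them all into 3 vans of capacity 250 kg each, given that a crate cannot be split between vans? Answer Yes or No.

Total = 800 kg; ⌈800/250⌉ = 4.
At least 4 vans are required, but only 3 are allowed.

No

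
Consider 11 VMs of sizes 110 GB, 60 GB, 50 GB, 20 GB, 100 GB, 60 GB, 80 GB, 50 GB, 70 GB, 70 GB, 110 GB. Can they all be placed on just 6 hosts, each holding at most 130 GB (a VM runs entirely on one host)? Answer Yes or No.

Total = 780 GB; ⌈780/130⌉ = 6.
The bound of 6 does not rule out 6, but exhaustive search shows no assignment into 6 hosts of capacity 130 GB exists — the minimum is 7.

No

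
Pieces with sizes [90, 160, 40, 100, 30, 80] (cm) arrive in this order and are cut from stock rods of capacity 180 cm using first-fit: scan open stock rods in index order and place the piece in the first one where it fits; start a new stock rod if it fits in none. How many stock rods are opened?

3

  90 → stock rod 1 (new)  [load 90/180]
  160 → stock rod 2 (new)  [load 160/180]
  40 → stock rod 1  [load 130/180]
  100 → stock rod 3 (new)  [load 100/180]
  30 → stock rod 1  [load 160/180]
  80 → stock rod 3  [load 180/180]
3 stock rods opened.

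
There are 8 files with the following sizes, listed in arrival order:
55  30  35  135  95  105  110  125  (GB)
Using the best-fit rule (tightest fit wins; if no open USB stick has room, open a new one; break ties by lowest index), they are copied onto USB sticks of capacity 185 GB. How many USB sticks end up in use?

6

  55 → USB stick 1 (new)  [load 55/185]
  30 → USB stick 1  [load 85/185]
  35 → USB stick 1  [load 120/185]
  135 → USB stick 2 (new)  [load 135/185]
  95 → USB stick 3 (new)  [load 95/185]
  105 → USB stick 4 (new)  [load 105/185]
  110 → USB stick 5 (new)  [load 110/185]
  125 → USB stick 6 (new)  [load 125/185]
6 USB sticks opened.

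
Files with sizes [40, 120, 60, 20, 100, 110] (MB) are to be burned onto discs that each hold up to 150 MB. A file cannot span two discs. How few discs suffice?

Total = 120 + 110 + 100 + 60 + 40 + 20 = 450 MB.
Lower bound: ⌈450/150⌉ = 3 discs.
A packing using 4 discs:
  disc 1: 120 + 20 = 140
  disc 2: 110 + 40 = 150
  disc 3: 100 = 100
  disc 4: 60 = 60
No arrangement into 3 discs stays within capacity, so 4 is optimal.

4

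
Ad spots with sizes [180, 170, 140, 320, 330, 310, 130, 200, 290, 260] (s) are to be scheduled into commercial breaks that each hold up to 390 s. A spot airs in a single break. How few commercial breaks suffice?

7

Total = 330 + 320 + 310 + 290 + 260 + 200 + 180 + 170 + 140 + 130 = 2330 s.
Lower bound: ⌈2330/390⌉ = 6 commercial breaks.
A packing using 7 commercial breaks:
  break 1: 330 = 330
  break 2: 320 = 320
  break 3: 310 = 310
  break 4: 290 = 290
  break 5: 260 + 130 = 390
  break 6: 200 + 180 = 380
  break 7: 170 + 140 = 310
No arrangement into 6 commercial breaks stays within capacity, so 7 is optimal.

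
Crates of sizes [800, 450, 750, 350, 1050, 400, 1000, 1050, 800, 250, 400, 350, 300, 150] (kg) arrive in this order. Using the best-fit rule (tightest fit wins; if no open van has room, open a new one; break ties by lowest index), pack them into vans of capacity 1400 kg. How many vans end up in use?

6

  800 → van 1 (new)  [load 800/1400]
  450 → van 1  [load 1250/1400]
  750 → van 2 (new)  [load 750/1400]
  350 → van 2  [load 1100/1400]
  1050 → van 3 (new)  [load 1050/1400]
  400 → van 4 (new)  [load 400/1400]
  1000 → van 4  [load 1400/1400]
  1050 → van 5 (new)  [load 1050/1400]
  800 → van 6 (new)  [load 800/1400]
  250 → van 2  [load 1350/1400]
  400 → van 6  [load 1200/1400]
  350 → van 3  [load 1400/1400]
  300 → van 5  [load 1350/1400]
  150 → van 1  [load 1400/1400]
6 vans opened.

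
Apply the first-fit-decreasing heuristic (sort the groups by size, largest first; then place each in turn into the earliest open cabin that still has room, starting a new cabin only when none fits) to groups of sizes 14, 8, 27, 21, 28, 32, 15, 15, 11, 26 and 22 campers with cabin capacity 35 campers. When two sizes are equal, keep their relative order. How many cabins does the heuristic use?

7

Sorted descending: 32, 28, 27, 26, 22, 21, 15, 15, 14, 11, 8.
  32 → cabin 1 (new)  [load 32/35]
  28 → cabin 2 (new)  [load 28/35]
  27 → cabin 3 (new)  [load 27/35]
  26 → cabin 4 (new)  [load 26/35]
  22 → cabin 5 (new)  [load 22/35]
  21 → cabin 6 (new)  [load 21/35]
  15 → cabin 7 (new)  [load 15/35]
  15 → cabin 7  [load 30/35]
  14 → cabin 6  [load 35/35]
  11 → cabin 5  [load 33/35]
  8 → cabin 3  [load 35/35]
7 cabins opened.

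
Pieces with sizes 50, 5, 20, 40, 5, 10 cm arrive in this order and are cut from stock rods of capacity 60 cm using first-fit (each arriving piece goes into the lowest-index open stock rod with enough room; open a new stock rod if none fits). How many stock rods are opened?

3

  50 → stock rod 1 (new)  [load 50/60]
  5 → stock rod 1  [load 55/60]
  20 → stock rod 2 (new)  [load 20/60]
  40 → stock rod 2  [load 60/60]
  5 → stock rod 1  [load 60/60]
  10 → stock rod 3 (new)  [load 10/60]
3 stock rods opened.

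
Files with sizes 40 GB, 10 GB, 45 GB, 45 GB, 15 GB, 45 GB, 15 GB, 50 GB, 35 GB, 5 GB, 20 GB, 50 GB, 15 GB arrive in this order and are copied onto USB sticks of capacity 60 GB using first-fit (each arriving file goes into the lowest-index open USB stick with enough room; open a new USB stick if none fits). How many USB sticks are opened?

  40 → USB stick 1 (new)  [load 40/60]
  10 → USB stick 1  [load 50/60]
  45 → USB stick 2 (new)  [load 45/60]
  45 → USB stick 3 (new)  [load 45/60]
  15 → USB stick 2  [load 60/60]
  45 → USB stick 4 (new)  [load 45/60]
  15 → USB stick 3  [load 60/60]
  50 → USB stick 5 (new)  [load 50/60]
  35 → USB stick 6 (new)  [load 35/60]
  5 → USB stick 1  [load 55/60]
  20 → USB stick 6  [load 55/60]
  50 → USB stick 7 (new)  [load 50/60]
  15 → USB stick 4  [load 60/60]
7 USB sticks opened.

7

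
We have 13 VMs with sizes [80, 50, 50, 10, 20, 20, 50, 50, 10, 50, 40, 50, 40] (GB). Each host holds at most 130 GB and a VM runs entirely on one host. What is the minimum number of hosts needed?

4

Total = 80 + 50 + 50 + 50 + 50 + 50 + 50 + 40 + 40 + 20 + 20 + 10 + 10 = 520 GB.
Lower bound: ⌈520/130⌉ = 4 hosts.
A packing using 4 hosts:
  host 1: 80 + 50 = 130
  host 2: 50 + 50 + 20 + 10 = 130
  host 3: 50 + 50 + 20 + 10 = 130
  host 4: 50 + 40 + 40 = 130
This matches the lower bound, so 4 is optimal.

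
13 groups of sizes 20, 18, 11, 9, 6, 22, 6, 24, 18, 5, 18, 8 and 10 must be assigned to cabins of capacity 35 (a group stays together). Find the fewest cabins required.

6

Total = 24 + 22 + 20 + 18 + 18 + 18 + 11 + 10 + 9 + 8 + 6 + 6 + 5 = 175.
Lower bound: ⌈175/35⌉ = 5 cabins.
Also, 6 groups each exceed 35/2, and no two of those can share a cabin, so at least 6 cabins are needed.
A packing using 6 cabins:
  cabin 1: 24 + 11 = 35
  cabin 2: 22 + 10 = 32
  cabin 3: 20 + 9 + 6 = 35
  cabin 4: 18 + 8 + 6 = 32
  cabin 5: 18 + 5 = 23
  cabin 6: 18 = 18
This matches the lower bound, so 6 is optimal.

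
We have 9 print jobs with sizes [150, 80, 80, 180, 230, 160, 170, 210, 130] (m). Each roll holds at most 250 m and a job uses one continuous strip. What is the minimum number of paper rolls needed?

Total = 230 + 210 + 180 + 170 + 160 + 150 + 130 + 80 + 80 = 1390 m.
Lower bound: ⌈1390/250⌉ = 6 paper rolls.
Also, 7 print jobs each exceed 125 m, and no two of those can share a roll, so at least 7 paper rolls are needed.
A packing using 7 paper rolls:
  roll 1: 230 = 230
  roll 2: 210 = 210
  roll 3: 180 = 180
  roll 4: 170 + 80 = 250
  roll 5: 160 + 80 = 240
  roll 6: 150 = 150
  roll 7: 130 = 130
This matches the lower bound, so 7 is optimal.

7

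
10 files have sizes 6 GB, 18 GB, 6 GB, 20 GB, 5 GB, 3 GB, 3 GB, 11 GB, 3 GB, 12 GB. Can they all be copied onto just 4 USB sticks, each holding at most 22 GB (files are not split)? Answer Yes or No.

No

Total = 87 GB; ⌈87/22⌉ = 4.
The bound of 4 does not rule out 4, but exhaustive search shows no assignment into 4 USB sticks of capacity 22 GB exists — the minimum is 5.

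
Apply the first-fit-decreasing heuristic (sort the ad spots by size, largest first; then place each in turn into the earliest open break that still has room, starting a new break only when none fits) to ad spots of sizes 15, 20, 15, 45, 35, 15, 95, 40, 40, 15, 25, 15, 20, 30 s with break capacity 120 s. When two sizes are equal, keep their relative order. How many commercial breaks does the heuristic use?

4

Sorted descending: 95, 45, 40, 40, 35, 30, 25, 20, 20, 15, 15, 15, 15, 15.
  95 → break 1 (new)  [load 95/120]
  45 → break 2 (new)  [load 45/120]
  40 → break 2  [load 85/120]
  40 → break 3 (new)  [load 40/120]
  35 → break 2  [load 120/120]
  30 → break 3  [load 70/120]
  25 → break 1  [load 120/120]
  20 → break 3  [load 90/120]
  20 → break 3  [load 110/120]
  15 → break 4 (new)  [load 15/120]
  15 → break 4  [load 30/120]
  15 → break 4  [load 45/120]
  15 → break 4  [load 60/120]
  15 → break 4  [load 75/120]
4 commercial breaks opened.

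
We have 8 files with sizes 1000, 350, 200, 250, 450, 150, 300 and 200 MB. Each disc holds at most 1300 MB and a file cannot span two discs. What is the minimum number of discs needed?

Total = 1000 + 450 + 350 + 300 + 250 + 200 + 200 + 150 = 2900 MB.
Lower bound: ⌈2900/1300⌉ = 3 discs.
A packing using 3 discs:
  disc 1: 1000 + 300 = 1300
  disc 2: 450 + 350 + 250 + 200 = 1250
  disc 3: 200 + 150 = 350
This matches the lower bound, so 3 is optimal.

3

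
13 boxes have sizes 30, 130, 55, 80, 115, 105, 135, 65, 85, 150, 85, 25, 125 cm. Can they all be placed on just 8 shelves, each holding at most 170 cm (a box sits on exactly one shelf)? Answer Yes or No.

A valid assignment using 8 shelves:
  shelf 1: 150 = 150
  shelf 2: 135 + 30 = 165
  shelf 3: 130 + 25 = 155
  shelf 4: 125 = 125
  shelf 5: 115 + 55 = 170
  shelf 6: 105 + 65 = 170
  shelf 7: 85 + 85 = 170
  shelf 8: 80 = 80
Every load is within 170 cm, so 8 shelves suffice.

Yes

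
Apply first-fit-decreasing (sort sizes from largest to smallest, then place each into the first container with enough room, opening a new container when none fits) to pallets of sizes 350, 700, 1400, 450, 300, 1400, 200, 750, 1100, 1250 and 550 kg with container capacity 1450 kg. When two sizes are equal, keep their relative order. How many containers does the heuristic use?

Sorted descending: 1400, 1400, 1250, 1100, 750, 700, 550, 450, 350, 300, 200.
  1400 → container 1 (new)  [load 1400/1450]
  1400 → container 2 (new)  [load 1400/1450]
  1250 → container 3 (new)  [load 1250/1450]
  1100 → container 4 (new)  [load 1100/1450]
  750 → container 5 (new)  [load 750/1450]
  700 → container 5  [load 1450/1450]
  550 → container 6 (new)  [load 550/1450]
  450 → container 6  [load 1000/1450]
  350 → container 4  [load 1450/1450]
  300 → container 6  [load 1300/1450]
  200 → container 3  [load 1450/1450]
6 containers opened.

6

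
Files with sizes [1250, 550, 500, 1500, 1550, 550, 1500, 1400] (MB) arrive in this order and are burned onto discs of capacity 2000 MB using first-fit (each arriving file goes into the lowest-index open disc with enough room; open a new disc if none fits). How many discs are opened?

  1250 → disc 1 (new)  [load 1250/2000]
  550 → disc 1  [load 1800/2000]
  500 → disc 2 (new)  [load 500/2000]
  1500 → disc 2  [load 2000/2000]
  1550 → disc 3 (new)  [load 1550/2000]
  550 → disc 4 (new)  [load 550/2000]
  1500 → disc 5 (new)  [load 1500/2000]
  1400 → disc 4  [load 1950/2000]
5 discs opened.

5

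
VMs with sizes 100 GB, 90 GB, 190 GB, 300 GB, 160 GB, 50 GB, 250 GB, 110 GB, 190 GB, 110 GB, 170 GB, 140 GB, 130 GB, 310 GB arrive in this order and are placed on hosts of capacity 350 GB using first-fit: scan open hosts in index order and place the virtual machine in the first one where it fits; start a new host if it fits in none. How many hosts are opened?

  100 → host 1 (new)  [load 100/350]
  90 → host 1  [load 190/350]
  190 → host 2 (new)  [load 190/350]
  300 → host 3 (new)  [load 300/350]
  160 → host 1  [load 350/350]
  50 → host 2  [load 240/350]
  250 → host 4 (new)  [load 250/350]
  110 → host 2  [load 350/350]
  190 → host 5 (new)  [load 190/350]
  110 → host 5  [load 300/350]
  170 → host 6 (new)  [load 170/350]
  140 → host 6  [load 310/350]
  130 → host 7 (new)  [load 130/350]
  310 → host 8 (new)  [load 310/350]
8 hosts opened.

8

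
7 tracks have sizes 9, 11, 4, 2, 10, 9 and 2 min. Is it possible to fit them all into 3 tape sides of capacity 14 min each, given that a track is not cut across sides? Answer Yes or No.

No

Total = 47 min; ⌈47/14⌉ = 4.
At least 4 tape sides are required, but only 3 are allowed.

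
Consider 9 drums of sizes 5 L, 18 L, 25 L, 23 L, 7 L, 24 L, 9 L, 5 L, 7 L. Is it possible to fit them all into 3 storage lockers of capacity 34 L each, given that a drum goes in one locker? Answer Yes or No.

Total = 123 L; ⌈123/34⌉ = 4.
At least 4 storage lockers are required, but only 3 are allowed.

No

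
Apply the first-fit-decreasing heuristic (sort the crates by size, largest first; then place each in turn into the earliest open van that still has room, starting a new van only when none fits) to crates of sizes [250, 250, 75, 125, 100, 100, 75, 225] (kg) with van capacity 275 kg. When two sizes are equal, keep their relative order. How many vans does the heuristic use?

5

Sorted descending: 250, 250, 225, 125, 100, 100, 75, 75.
  250 → van 1 (new)  [load 250/275]
  250 → van 2 (new)  [load 250/275]
  225 → van 3 (new)  [load 225/275]
  125 → van 4 (new)  [load 125/275]
  100 → van 4  [load 225/275]
  100 → van 5 (new)  [load 100/275]
  75 → van 5  [load 175/275]
  75 → van 5  [load 250/275]
5 vans opened.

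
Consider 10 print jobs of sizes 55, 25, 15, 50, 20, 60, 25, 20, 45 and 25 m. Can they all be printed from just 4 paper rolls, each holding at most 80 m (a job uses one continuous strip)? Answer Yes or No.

Total = 340 m; ⌈340/80⌉ = 5.
At least 5 paper rolls are required, but only 4 are allowed.

No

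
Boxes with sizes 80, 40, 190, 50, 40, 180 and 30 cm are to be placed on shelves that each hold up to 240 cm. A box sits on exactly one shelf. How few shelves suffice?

3

Total = 190 + 180 + 80 + 50 + 40 + 40 + 30 = 610 cm.
Lower bound: ⌈610/240⌉ = 3 shelves.
A packing using 3 shelves:
  shelf 1: 190 + 50 = 240
  shelf 2: 180 + 40 = 220
  shelf 3: 80 + 40 + 30 = 150
This matches the lower bound, so 3 is optimal.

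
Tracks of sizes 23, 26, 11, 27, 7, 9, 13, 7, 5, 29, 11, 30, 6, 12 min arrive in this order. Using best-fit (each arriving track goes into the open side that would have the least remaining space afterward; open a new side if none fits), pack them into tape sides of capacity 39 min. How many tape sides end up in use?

  23 → side 1 (new)  [load 23/39]
  26 → side 2 (new)  [load 26/39]
  11 → side 2  [load 37/39]
  27 → side 3 (new)  [load 27/39]
  7 → side 3  [load 34/39]
  9 → side 1  [load 32/39]
  13 → side 4 (new)  [load 13/39]
  7 → side 1  [load 39/39]
  5 → side 3  [load 39/39]
  29 → side 5 (new)  [load 29/39]
  11 → side 4  [load 24/39]
  30 → side 6 (new)  [load 30/39]
  6 → side 6  [load 36/39]
  12 → side 4  [load 36/39]
6 tape sides opened.

6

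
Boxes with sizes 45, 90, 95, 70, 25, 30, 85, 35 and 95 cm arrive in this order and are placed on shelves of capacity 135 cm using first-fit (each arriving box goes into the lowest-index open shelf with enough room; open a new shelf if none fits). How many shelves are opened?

  45 → shelf 1 (new)  [load 45/135]
  90 → shelf 1  [load 135/135]
  95 → shelf 2 (new)  [load 95/135]
  70 → shelf 3 (new)  [load 70/135]
  25 → shelf 2  [load 120/135]
  30 → shelf 3  [load 100/135]
  85 → shelf 4 (new)  [load 85/135]
  35 → shelf 3  [load 135/135]
  95 → shelf 5 (new)  [load 95/135]
5 shelves opened.

5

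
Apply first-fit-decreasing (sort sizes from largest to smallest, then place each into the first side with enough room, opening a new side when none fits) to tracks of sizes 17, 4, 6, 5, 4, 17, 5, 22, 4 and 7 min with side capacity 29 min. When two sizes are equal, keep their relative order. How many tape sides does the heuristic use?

4

Sorted descending: 22, 17, 17, 7, 6, 5, 5, 4, 4, 4.
  22 → side 1 (new)  [load 22/29]
  17 → side 2 (new)  [load 17/29]
  17 → side 3 (new)  [load 17/29]
  7 → side 1  [load 29/29]
  6 → side 2  [load 23/29]
  5 → side 2  [load 28/29]
  5 → side 3  [load 22/29]
  4 → side 3  [load 26/29]
  4 → side 4 (new)  [load 4/29]
  4 → side 4  [load 8/29]
4 tape sides opened.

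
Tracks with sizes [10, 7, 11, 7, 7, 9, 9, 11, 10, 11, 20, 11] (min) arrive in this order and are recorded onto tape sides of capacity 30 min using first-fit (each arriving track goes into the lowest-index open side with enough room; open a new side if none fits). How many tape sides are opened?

5

  10 → side 1 (new)  [load 10/30]
  7 → side 1  [load 17/30]
  11 → side 1  [load 28/30]
  7 → side 2 (new)  [load 7/30]
  7 → side 2  [load 14/30]
  9 → side 2  [load 23/30]
  9 → side 3 (new)  [load 9/30]
  11 → side 3  [load 20/30]
  10 → side 3  [load 30/30]
  11 → side 4 (new)  [load 11/30]
  20 → side 5 (new)  [load 20/30]
  11 → side 4  [load 22/30]
5 tape sides opened.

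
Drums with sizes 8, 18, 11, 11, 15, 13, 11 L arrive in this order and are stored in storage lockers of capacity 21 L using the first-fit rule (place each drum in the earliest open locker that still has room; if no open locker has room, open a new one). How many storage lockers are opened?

  8 → locker 1 (new)  [load 8/21]
  18 → locker 2 (new)  [load 18/21]
  11 → locker 1  [load 19/21]
  11 → locker 3 (new)  [load 11/21]
  15 → locker 4 (new)  [load 15/21]
  13 → locker 5 (new)  [load 13/21]
  11 → locker 6 (new)  [load 11/21]
6 storage lockers opened.

6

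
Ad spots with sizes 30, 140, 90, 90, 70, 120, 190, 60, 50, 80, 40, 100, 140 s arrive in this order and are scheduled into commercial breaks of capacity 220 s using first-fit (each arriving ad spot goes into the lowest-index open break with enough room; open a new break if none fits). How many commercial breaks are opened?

  30 → break 1 (new)  [load 30/220]
  140 → break 1  [load 170/220]
  90 → break 2 (new)  [load 90/220]
  90 → break 2  [load 180/220]
  70 → break 3 (new)  [load 70/220]
  120 → break 3  [load 190/220]
  190 → break 4 (new)  [load 190/220]
  60 → break 5 (new)  [load 60/220]
  50 → break 1  [load 220/220]
  80 → break 5  [load 140/220]
  40 → break 2  [load 220/220]
  100 → break 6 (new)  [load 100/220]
  140 → break 7 (new)  [load 140/220]
7 commercial breaks opened.

7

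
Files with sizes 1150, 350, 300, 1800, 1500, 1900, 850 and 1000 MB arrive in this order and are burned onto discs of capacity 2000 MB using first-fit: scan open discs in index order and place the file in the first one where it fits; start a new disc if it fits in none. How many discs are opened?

5

  1150 → disc 1 (new)  [load 1150/2000]
  350 → disc 1  [load 1500/2000]
  300 → disc 1  [load 1800/2000]
  1800 → disc 2 (new)  [load 1800/2000]
  1500 → disc 3 (new)  [load 1500/2000]
  1900 → disc 4 (new)  [load 1900/2000]
  850 → disc 5 (new)  [load 850/2000]
  1000 → disc 5  [load 1850/2000]
5 discs opened.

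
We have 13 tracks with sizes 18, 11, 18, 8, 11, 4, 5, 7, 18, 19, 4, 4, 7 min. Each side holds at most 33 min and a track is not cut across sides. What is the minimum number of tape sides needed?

5

Total = 19 + 18 + 18 + 18 + 11 + 11 + 8 + 7 + 7 + 5 + 4 + 4 + 4 = 134 min.
Lower bound: ⌈134/33⌉ = 5 tape sides.
A packing using 5 tape sides:
  side 1: 19 + 11 = 30
  side 2: 18 + 11 + 4 = 33
  side 3: 18 + 8 + 7 = 33
  side 4: 18 + 7 + 5 = 30
  side 5: 4 + 4 = 8
This matches the lower bound, so 5 is optimal.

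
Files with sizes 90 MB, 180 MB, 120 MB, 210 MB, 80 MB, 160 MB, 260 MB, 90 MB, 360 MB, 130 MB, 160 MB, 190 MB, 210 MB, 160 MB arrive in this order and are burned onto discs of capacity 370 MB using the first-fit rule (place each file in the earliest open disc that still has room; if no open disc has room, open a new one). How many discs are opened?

  90 → disc 1 (new)  [load 90/370]
  180 → disc 1  [load 270/370]
  120 → disc 2 (new)  [load 120/370]
  210 → disc 2  [load 330/370]
  80 → disc 1  [load 350/370]
  160 → disc 3 (new)  [load 160/370]
  260 → disc 4 (new)  [load 260/370]
  90 → disc 3  [load 250/370]
  360 → disc 5 (new)  [load 360/370]
  130 → disc 6 (new)  [load 130/370]
  160 → disc 6  [load 290/370]
  190 → disc 7 (new)  [load 190/370]
  210 → disc 8 (new)  [load 210/370]
  160 → disc 7  [load 350/370]
8 discs opened.

8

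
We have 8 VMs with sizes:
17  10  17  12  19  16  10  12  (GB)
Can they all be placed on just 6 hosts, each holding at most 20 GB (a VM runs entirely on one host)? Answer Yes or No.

No

Total = 113 GB; ⌈113/20⌉ = 6.
The bound of 6 does not rule out 6, but exhaustive search shows no assignment into 6 hosts of capacity 20 GB exists — the minimum is 7.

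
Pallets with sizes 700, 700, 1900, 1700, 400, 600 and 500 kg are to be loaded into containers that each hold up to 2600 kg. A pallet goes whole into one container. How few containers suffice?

Total = 1900 + 1700 + 700 + 700 + 600 + 500 + 400 = 6500 kg.
Lower bound: ⌈6500/2600⌉ = 3 containers.
A packing using 3 containers:
  container 1: 1900 + 700 = 2600
  container 2: 1700 + 700 = 2400
  container 3: 600 + 500 + 400 = 1500
This matches the lower bound, so 3 is optimal.

3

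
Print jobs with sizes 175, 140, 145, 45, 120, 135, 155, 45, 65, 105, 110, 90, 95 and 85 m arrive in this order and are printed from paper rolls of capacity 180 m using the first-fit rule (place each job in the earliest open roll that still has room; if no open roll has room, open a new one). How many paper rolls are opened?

  175 → roll 1 (new)  [load 175/180]
  140 → roll 2 (new)  [load 140/180]
  145 → roll 3 (new)  [load 145/180]
  45 → roll 4 (new)  [load 45/180]
  120 → roll 4  [load 165/180]
  135 → roll 5 (new)  [load 135/180]
  155 → roll 6 (new)  [load 155/180]
  45 → roll 5  [load 180/180]
  65 → roll 7 (new)  [load 65/180]
  105 → roll 7  [load 170/180]
  110 → roll 8 (new)  [load 110/180]
  90 → roll 9 (new)  [load 90/180]
  95 → roll 10 (new)  [load 95/180]
  85 → roll 9  [load 175/180]
10 paper rolls opened.

10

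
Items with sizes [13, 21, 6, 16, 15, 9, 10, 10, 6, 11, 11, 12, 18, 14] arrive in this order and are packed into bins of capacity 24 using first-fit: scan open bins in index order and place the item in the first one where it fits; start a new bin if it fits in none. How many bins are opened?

9

  13 → bin 1 (new)  [load 13/24]
  21 → bin 2 (new)  [load 21/24]
  6 → bin 1  [load 19/24]
  16 → bin 3 (new)  [load 16/24]
  15 → bin 4 (new)  [load 15/24]
  9 → bin 4  [load 24/24]
  10 → bin 5 (new)  [load 10/24]
  10 → bin 5  [load 20/24]
  6 → bin 3  [load 22/24]
  11 → bin 6 (new)  [load 11/24]
  11 → bin 6  [load 22/24]
  12 → bin 7 (new)  [load 12/24]
  18 → bin 8 (new)  [load 18/24]
  14 → bin 9 (new)  [load 14/24]
9 bins opened.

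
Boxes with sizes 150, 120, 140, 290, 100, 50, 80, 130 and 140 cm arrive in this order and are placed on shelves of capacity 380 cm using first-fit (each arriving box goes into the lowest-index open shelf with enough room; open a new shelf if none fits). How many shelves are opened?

  150 → shelf 1 (new)  [load 150/380]
  120 → shelf 1  [load 270/380]
  140 → shelf 2 (new)  [load 140/380]
  290 → shelf 3 (new)  [load 290/380]
  100 → shelf 1  [load 370/380]
  50 → shelf 2  [load 190/380]
  80 → shelf 2  [load 270/380]
  130 → shelf 4 (new)  [load 130/380]
  140 → shelf 4  [load 270/380]
4 shelves opened.

4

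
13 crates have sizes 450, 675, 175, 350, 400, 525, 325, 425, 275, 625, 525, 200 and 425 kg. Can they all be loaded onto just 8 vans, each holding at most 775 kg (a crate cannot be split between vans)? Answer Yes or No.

Yes

A valid assignment using 8 vans:
  van 1: 675 = 675
  van 2: 625 = 625
  van 3: 525 + 200 = 725
  van 4: 525 + 175 = 700
  van 5: 450 + 325 = 775
  van 6: 425 + 350 = 775
  van 7: 425 + 275 = 700
  van 8: 400 = 400
Every load is within 775 kg, so 8 vans suffice.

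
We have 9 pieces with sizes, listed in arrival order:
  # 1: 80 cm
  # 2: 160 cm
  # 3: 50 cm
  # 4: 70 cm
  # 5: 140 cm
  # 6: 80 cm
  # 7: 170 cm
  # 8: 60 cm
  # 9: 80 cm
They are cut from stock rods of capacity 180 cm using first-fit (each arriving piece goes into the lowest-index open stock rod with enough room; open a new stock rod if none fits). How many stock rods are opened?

6

  80 → stock rod 1 (new)  [load 80/180]
  160 → stock rod 2 (new)  [load 160/180]
  50 → stock rod 1  [load 130/180]
  70 → stock rod 3 (new)  [load 70/180]
  140 → stock rod 4 (new)  [load 140/180]
  80 → stock rod 3  [load 150/180]
  170 → stock rod 5 (new)  [load 170/180]
  60 → stock rod 6 (new)  [load 60/180]
  80 → stock rod 6  [load 140/180]
6 stock rods opened.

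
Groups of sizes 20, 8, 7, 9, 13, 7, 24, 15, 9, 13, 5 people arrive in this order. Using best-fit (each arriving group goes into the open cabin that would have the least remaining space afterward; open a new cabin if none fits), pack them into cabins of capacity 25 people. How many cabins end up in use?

6

  20 → cabin 1 (new)  [load 20/25]
  8 → cabin 2 (new)  [load 8/25]
  7 → cabin 2  [load 15/25]
  9 → cabin 2  [load 24/25]
  13 → cabin 3 (new)  [load 13/25]
  7 → cabin 3  [load 20/25]
  24 → cabin 4 (new)  [load 24/25]
  15 → cabin 5 (new)  [load 15/25]
  9 → cabin 5  [load 24/25]
  13 → cabin 6 (new)  [load 13/25]
  5 → cabin 1  [load 25/25]
6 cabins opened.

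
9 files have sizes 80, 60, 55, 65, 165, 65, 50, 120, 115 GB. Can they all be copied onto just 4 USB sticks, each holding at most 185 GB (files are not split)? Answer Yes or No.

No

Total = 775 GB; ⌈775/185⌉ = 5.
At least 5 USB sticks are required, but only 4 are allowed.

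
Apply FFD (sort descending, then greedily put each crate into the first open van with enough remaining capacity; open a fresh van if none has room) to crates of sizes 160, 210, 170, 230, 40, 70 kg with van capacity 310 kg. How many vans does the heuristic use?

Sorted descending: 230, 210, 170, 160, 70, 40.
  230 → van 1 (new)  [load 230/310]
  210 → van 2 (new)  [load 210/310]
  170 → van 3 (new)  [load 170/310]
  160 → van 4 (new)  [load 160/310]
  70 → van 1  [load 300/310]
  40 → van 2  [load 250/310]
4 vans opened.

4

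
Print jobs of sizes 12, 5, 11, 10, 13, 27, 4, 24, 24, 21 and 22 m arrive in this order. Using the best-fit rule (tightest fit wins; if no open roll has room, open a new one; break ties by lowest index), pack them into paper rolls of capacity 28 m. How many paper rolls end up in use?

  12 → roll 1 (new)  [load 12/28]
  5 → roll 1  [load 17/28]
  11 → roll 1  [load 28/28]
  10 → roll 2 (new)  [load 10/28]
  13 → roll 2  [load 23/28]
  27 → roll 3 (new)  [load 27/28]
  4 → roll 2  [load 27/28]
  24 → roll 4 (new)  [load 24/28]
  24 → roll 5 (new)  [load 24/28]
  21 → roll 6 (new)  [load 21/28]
  22 → roll 7 (new)  [load 22/28]
7 paper rolls opened.

7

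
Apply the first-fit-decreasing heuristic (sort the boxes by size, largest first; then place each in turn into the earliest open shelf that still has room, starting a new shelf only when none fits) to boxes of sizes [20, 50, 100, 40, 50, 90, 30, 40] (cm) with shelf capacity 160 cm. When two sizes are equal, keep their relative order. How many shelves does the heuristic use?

Sorted descending: 100, 90, 50, 50, 40, 40, 30, 20.
  100 → shelf 1 (new)  [load 100/160]
  90 → shelf 2 (new)  [load 90/160]
  50 → shelf 1  [load 150/160]
  50 → shelf 2  [load 140/160]
  40 → shelf 3 (new)  [load 40/160]
  40 → shelf 3  [load 80/160]
  30 → shelf 3  [load 110/160]
  20 → shelf 2  [load 160/160]
3 shelves opened.

3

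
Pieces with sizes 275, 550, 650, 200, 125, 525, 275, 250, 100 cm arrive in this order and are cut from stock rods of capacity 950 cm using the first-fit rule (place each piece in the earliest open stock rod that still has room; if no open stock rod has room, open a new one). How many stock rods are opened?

  275 → stock rod 1 (new)  [load 275/950]
  550 → stock rod 1  [load 825/950]
  650 → stock rod 2 (new)  [load 650/950]
  200 → stock rod 2  [load 850/950]
  125 → stock rod 1  [load 950/950]
  525 → stock rod 3 (new)  [load 525/950]
  275 → stock rod 3  [load 800/950]
  250 → stock rod 4 (new)  [load 250/950]
  100 → stock rod 2  [load 950/950]
4 stock rods opened.

4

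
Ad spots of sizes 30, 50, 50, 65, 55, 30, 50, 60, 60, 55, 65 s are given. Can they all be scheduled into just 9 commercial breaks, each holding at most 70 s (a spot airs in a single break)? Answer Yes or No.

Total = 570 s; ⌈570/70⌉ = 9.
The bound of 9 does not rule out 9, but exhaustive search shows no assignment into 9 commercial breaks of capacity 70 s exists — the minimum is 10.

No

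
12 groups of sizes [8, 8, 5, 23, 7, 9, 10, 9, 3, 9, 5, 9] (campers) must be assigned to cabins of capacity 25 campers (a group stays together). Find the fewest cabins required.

Total = 23 + 10 + 9 + 9 + 9 + 9 + 8 + 8 + 7 + 5 + 5 + 3 = 105 campers.
Lower bound: ⌈105/25⌉ = 5 cabins.
A packing using 5 cabins:
  cabin 1: 23 = 23
  cabin 2: 10 + 9 + 5 = 24
  cabin 3: 9 + 9 + 7 = 25
  cabin 4: 9 + 8 + 8 = 25
  cabin 5: 5 + 3 = 8
This matches the lower bound, so 5 is optimal.

5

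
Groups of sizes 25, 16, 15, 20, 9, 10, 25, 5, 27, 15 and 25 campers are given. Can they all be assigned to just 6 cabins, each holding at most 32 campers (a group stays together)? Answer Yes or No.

Total = 192 campers; ⌈192/32⌉ = 6.
The bound of 6 does not rule out 6, but exhaustive search shows no assignment into 6 cabins of capacity 32 campers exists — the minimum is 7.

No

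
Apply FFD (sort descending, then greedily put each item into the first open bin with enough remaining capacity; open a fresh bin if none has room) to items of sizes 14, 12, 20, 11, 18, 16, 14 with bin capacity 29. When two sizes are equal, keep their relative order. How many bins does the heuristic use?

Sorted descending: 20, 18, 16, 14, 14, 12, 11.
  20 → bin 1 (new)  [load 20/29]
  18 → bin 2 (new)  [load 18/29]
  16 → bin 3 (new)  [load 16/29]
  14 → bin 4 (new)  [load 14/29]
  14 → bin 4  [load 28/29]
  12 → bin 3  [load 28/29]
  11 → bin 2  [load 29/29]
4 bins opened.

4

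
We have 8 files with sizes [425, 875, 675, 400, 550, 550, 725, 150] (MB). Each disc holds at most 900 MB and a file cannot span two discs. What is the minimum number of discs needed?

6

Total = 875 + 725 + 675 + 550 + 550 + 425 + 400 + 150 = 4350 MB.
Lower bound: ⌈4350/900⌉ = 5 discs.
A packing using 6 discs:
  disc 1: 875 = 875
  disc 2: 725 + 150 = 875
  disc 3: 675 = 675
  disc 4: 550 = 550
  disc 5: 550 = 550
  disc 6: 425 + 400 = 825
No arrangement into 5 discs stays within capacity, so 6 is optimal.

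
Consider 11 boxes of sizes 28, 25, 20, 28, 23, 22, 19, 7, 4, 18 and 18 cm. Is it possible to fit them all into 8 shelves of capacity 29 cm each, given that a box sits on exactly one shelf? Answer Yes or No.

Total = 212 cm; ⌈212/29⌉ = 8.
9 boxes each exceed half the capacity and cannot share a shelf, forcing at least 9 shelves.
At least 9 shelves are required, but only 8 are allowed.

No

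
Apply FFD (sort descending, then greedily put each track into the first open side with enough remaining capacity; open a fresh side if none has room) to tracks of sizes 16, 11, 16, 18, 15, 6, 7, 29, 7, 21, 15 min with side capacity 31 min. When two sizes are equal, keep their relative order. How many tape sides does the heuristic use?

Sorted descending: 29, 21, 18, 16, 16, 15, 15, 11, 7, 7, 6.
  29 → side 1 (new)  [load 29/31]
  21 → side 2 (new)  [load 21/31]
  18 → side 3 (new)  [load 18/31]
  16 → side 4 (new)  [load 16/31]
  16 → side 5 (new)  [load 16/31]
  15 → side 4  [load 31/31]
  15 → side 5  [load 31/31]
  11 → side 3  [load 29/31]
  7 → side 2  [load 28/31]
  7 → side 6 (new)  [load 7/31]
  6 → side 6  [load 13/31]
6 tape sides opened.

6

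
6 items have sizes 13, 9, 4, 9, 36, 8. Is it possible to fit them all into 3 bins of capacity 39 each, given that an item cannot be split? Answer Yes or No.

Yes

A valid assignment using 3 bins:
  bin 1: 36 = 36
  bin 2: 13 + 9 + 9 + 8 = 39
  bin 3: 4 = 4
Every load is within 39, so 3 bins suffice.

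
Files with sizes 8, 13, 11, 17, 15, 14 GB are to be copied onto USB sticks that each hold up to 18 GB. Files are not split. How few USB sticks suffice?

6

Total = 17 + 15 + 14 + 13 + 11 + 8 = 78 GB.
Lower bound: ⌈78/18⌉ = 5 USB sticks.
A packing using 6 USB sticks:
  USB stick 1: 17 = 17
  USB stick 2: 15 = 15
  USB stick 3: 14 = 14
  USB stick 4: 13 = 13
  USB stick 5: 11 = 11
  USB stick 6: 8 = 8
No arrangement into 5 USB sticks stays within capacity, so 6 is optimal.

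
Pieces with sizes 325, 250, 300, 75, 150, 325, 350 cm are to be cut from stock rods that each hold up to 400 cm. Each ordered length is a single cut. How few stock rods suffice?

Total = 350 + 325 + 325 + 300 + 250 + 150 + 75 = 1775 cm.
Lower bound: ⌈1775/400⌉ = 5 stock rods.
A packing using 5 stock rods:
  stock rod 1: 350 = 350
  stock rod 2: 325 + 75 = 400
  stock rod 3: 325 = 325
  stock rod 4: 300 = 300
  stock rod 5: 250 + 150 = 400
This matches the lower bound, so 5 is optimal.

5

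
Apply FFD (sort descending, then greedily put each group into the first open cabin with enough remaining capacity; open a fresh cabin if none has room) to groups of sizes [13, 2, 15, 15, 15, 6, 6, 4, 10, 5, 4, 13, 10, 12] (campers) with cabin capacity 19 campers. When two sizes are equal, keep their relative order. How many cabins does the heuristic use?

8

Sorted descending: 15, 15, 15, 13, 13, 12, 10, 10, 6, 6, 5, 4, 4, 2.
  15 → cabin 1 (new)  [load 15/19]
  15 → cabin 2 (new)  [load 15/19]
  15 → cabin 3 (new)  [load 15/19]
  13 → cabin 4 (new)  [load 13/19]
  13 → cabin 5 (new)  [load 13/19]
  12 → cabin 6 (new)  [load 12/19]
  10 → cabin 7 (new)  [load 10/19]
  10 → cabin 8 (new)  [load 10/19]
  6 → cabin 4  [load 19/19]
  6 → cabin 5  [load 19/19]
  5 → cabin 6  [load 17/19]
  4 → cabin 1  [load 19/19]
  4 → cabin 2  [load 19/19]
  2 → cabin 3  [load 17/19]
8 cabins opened.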